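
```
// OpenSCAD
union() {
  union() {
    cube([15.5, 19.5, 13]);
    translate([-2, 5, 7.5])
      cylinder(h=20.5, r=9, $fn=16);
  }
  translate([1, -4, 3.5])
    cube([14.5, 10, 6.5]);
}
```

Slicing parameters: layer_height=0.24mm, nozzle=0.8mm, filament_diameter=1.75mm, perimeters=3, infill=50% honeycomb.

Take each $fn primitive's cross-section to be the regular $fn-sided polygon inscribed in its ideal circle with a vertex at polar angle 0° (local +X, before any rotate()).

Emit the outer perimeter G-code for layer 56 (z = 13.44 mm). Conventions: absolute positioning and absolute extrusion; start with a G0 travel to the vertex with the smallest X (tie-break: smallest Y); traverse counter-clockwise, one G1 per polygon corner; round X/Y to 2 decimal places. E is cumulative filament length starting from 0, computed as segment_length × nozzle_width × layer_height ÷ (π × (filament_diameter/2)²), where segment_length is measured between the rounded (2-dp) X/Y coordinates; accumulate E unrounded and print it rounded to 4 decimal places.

G0 X-11.00 Y5.00 Z13.44
G1 X-10.31 Y1.56 E0.2801
G1 X-8.36 Y-1.36 E0.5603
G1 X-5.44 Y-3.31 E0.8406
G1 X-2.00 Y-4.00 E1.1207
G1 X1.44 Y-3.31 E1.4008
G1 X4.36 Y-1.36 E1.6810
G1 X6.31 Y1.56 E1.9613
G1 X7.00 Y5.00 E2.2414
G1 X6.31 Y8.44 E2.5215
G1 X4.36 Y11.36 E2.8017
G1 X1.44 Y13.31 E3.0820
G1 X-2.00 Y14.00 E3.3621
G1 X-5.44 Y13.31 E3.6422
G1 X-8.36 Y11.36 E3.9224
G1 X-10.31 Y8.44 E4.2027
G1 X-11.00 Y5.00 E4.4828

At z = 13.44 mm: the cube does not reach this height (z outside [0, 13]); the r=9 cylinder at (-2, 5) contributes a regular 16-gon of circumradius 9; Merging all regions: only the r=9 cylinder at (-2, 5) is present, so the union is just that shape — 1 connected region; the cube at (1, -4) is not intersected at this z (z outside [3.5, 10]); Combining (union): only the result so far is present, so the union is just that shape — 1 connected region. The outline is a single polygon with 16 vertices. Extrusion per mm of travel: 0.8 × 0.24 / (π × 0.875²) = 0.079824. Accumulating E over each segment gives final E = 4.4828.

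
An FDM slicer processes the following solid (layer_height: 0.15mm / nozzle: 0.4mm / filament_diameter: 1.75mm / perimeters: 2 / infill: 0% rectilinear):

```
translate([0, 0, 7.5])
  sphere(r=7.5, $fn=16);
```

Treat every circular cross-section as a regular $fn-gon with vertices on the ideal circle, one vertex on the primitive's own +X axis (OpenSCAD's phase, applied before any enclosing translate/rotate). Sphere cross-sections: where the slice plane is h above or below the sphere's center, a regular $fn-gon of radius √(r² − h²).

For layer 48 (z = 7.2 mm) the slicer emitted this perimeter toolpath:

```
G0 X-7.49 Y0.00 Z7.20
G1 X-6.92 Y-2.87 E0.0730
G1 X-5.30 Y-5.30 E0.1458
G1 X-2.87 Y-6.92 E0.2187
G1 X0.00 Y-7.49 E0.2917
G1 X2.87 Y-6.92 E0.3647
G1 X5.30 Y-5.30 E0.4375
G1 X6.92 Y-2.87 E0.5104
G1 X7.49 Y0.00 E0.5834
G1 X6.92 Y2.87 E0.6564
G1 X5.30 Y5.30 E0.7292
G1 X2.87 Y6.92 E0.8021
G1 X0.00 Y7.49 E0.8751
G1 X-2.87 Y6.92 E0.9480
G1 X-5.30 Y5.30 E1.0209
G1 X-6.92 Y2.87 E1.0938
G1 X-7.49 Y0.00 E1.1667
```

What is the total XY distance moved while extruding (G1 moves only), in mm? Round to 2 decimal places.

46.77 mm

Sum the Euclidean lengths of each G1 segment: total = 46.77 mm.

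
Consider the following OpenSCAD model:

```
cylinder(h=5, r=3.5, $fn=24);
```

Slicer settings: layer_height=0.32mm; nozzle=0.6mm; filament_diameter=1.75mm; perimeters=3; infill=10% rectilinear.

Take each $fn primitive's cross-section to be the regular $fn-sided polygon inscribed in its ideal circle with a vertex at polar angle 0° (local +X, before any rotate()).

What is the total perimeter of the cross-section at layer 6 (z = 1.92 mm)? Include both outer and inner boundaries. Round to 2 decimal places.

At z = 1.92 mm: the cylinder: section is a regular 24-gon, circumradius r=3.5 (perimeter = 2·24·3.500·sin(180°/24) = 21.93 mm). Overall, the cross-section is a single solid region. Total boundary length (outer) = 21.93 mm.

21.93 mm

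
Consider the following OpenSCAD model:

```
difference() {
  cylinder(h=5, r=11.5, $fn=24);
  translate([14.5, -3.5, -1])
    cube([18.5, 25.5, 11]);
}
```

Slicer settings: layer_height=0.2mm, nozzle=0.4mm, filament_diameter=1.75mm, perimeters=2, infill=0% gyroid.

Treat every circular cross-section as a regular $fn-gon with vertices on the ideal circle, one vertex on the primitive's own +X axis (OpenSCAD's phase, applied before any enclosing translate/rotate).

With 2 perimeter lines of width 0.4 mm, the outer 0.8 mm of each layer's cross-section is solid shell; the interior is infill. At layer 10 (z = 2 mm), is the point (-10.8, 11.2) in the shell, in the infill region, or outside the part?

outside

At z = 2 mm: the r=11.5 cylinder gives a regular 24-gon of circumradius 11.5 (constant along its height); the cube at (14.5, -3.5) (footprint 18.5×25.5) is included at this height; Subtracting the remaining from the first: starting from the r=11.5 cylinder, the 18.5×25.5 cube at (14.5, -3.5) misses the remaining region (no effect) — 1 connected region. Overall, the cross-section is a single solid region. The nearest boundary edge runs (-9.96, 5.75)→(-8.13, 8.13); distance from the point to it = 4.07 mm. The point is not inside any of the regions above, so it lies outside the cross-section (4.07 mm from the nearest boundary).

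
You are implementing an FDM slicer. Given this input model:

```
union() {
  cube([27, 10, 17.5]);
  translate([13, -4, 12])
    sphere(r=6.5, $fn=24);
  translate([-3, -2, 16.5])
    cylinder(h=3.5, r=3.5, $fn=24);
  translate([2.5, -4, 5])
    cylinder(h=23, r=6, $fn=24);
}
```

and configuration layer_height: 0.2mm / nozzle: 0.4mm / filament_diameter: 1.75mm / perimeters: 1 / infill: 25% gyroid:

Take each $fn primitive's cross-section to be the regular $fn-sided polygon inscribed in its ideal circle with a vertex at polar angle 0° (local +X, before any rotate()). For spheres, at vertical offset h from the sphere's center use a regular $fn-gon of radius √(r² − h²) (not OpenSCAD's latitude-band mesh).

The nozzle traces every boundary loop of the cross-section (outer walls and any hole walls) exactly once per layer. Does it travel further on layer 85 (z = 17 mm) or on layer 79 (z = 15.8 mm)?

Layer 85 (z = 17): the cube is present — its section is the full 27×10 rectangle (perimeter 74.00 mm); the sphere at (13, -4): section is a regular 24-gon, circumradius = √(r²−h²) = √(6.5²−5²) = 4.153 (perimeter = 2·24·4.153·sin(180°/24) = 26.02 mm); the r=3.5 cylinder at (-3, -2) gives a regular 24-gon of circumradius 3.5 (constant along its height) (perimeter = 2·24·3.500·sin(180°/24) = 21.93 mm); the r=6 cylinder at (2.5, -4) contributes a regular 24-gon of circumradius 6 (perimeter = 2·24·6.000·sin(180°/24) = 37.59 mm); Taking the union: the regions partially overlap (shared area 28.07 mm²), so the edge portions inside another operand are dropped and the merged outline is re-measured after clipping — boundary = 122.94 mm. So its perimeter = 122.94 mm. Layer 79 (z = 15.8): the cube is present — its section is the full 27×10 rectangle (perimeter 74.00 mm); the r=6.5 sphere at (13, -4) contributes a regular 24-gon of circumradius √(6.5²−3.8²) = 5.274 (perimeter = 2·24·5.274·sin(180°/24) = 33.04 mm); the cylinder at (-3, -2) is absent (z outside [16.5, 20]); the r=6 cylinder at (2.5, -4) gives a regular 24-gon of circumradius 6 (constant along its height) (perimeter = 2·24·6.000·sin(180°/24) = 37.59 mm); Merging all regions: the regions partially overlap (shared area 18.13 mm²), so the edge portions inside another operand are dropped and the merged outline is re-measured after clipping — boundary (outer + 1 inner loop) = 106.66 mm. So its perimeter = 106.66 mm. Layer 85 is larger (122.94 vs 106.66 mm).

layer 85 (z = 17 mm)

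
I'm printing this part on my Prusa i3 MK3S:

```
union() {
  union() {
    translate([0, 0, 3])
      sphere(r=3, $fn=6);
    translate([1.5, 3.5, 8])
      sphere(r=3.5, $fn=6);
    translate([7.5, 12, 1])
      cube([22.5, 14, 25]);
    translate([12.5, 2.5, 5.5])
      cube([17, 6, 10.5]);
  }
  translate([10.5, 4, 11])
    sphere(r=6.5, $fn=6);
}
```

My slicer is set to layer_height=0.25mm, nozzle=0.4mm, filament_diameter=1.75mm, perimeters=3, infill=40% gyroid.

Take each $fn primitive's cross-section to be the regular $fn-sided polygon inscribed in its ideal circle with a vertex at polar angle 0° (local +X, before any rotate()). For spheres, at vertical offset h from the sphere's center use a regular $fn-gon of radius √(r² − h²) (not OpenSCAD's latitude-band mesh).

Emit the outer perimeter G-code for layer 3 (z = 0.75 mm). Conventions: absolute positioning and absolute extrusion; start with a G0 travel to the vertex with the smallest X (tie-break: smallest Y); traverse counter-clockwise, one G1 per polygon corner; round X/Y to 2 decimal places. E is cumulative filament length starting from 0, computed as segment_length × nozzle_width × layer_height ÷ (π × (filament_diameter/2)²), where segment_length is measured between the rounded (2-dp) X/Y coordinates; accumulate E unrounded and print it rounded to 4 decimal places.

G0 X-1.98 Y0.00 Z0.75
G1 X-0.99 Y-1.72 E0.0825
G1 X0.99 Y-1.72 E0.1648
G1 X1.98 Y0.00 E0.2473
G1 X0.99 Y1.72 E0.3298
G1 X-0.99 Y1.72 E0.4122
G1 X-1.98 Y0.00 E0.4947

At z = 0.75 mm: the sphere: section is a regular 6-gon, circumradius = √(r²−h²) = √(3²−2.25²) = 1.984; the sphere at (1.5, 3.5) does not reach this height (|z−center|=7.250 > r=3.5); the cube at (7.5, 12) is not intersected at this z (z outside [1, 26]); the cube at (12.5, 2.5) is absent (z outside [5.5, 16]); Taking the union: only the r=3 sphere is present, so the union is just that shape — 1 connected region; the sphere at (10.5, 4) is absent (|z−center|=10.250 > r=6.5); Combining (union): only that combined region is present, so the union is just that shape — 1 connected region. The outline is a single polygon with 6 vertices. Extrusion per mm of travel: 0.4 × 0.25 / (π × 0.875²) = 0.041575. Accumulating E over each segment gives final E = 0.4947.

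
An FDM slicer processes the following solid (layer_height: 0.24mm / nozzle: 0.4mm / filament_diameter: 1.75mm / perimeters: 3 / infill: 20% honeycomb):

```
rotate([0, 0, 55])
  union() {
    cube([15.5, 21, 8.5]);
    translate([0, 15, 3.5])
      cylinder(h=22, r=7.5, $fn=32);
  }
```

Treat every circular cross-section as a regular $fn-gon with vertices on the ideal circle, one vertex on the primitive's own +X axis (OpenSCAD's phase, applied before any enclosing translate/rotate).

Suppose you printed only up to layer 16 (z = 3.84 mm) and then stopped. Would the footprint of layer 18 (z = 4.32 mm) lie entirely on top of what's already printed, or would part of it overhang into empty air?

Compare the two slices. At z = 3.84: the 15.5×21 cube contributes its full rectangle (area 325.50 mm²); the cylinder at (0, 15): section is a regular 32-gon, circumradius r=7.5 (area = (32/2)·7.500²·sin(360°/32) = 175.58 mm²); Merging all regions: the regions partially overlap — summed areas 501.08 mm² minus the doubly-counted overlap 83.30 mm² gives 417.78 mm² — area = 417.78 mm²; (rotated 55° about Z; rotation is an isometry so areas/perimeters/island counts are preserved). At z = 4.32: the cube (footprint 15.5×21) is included at this height (area 325.50 mm²); the cylinder at (0, 15): section is a regular 32-gon, circumradius r=7.5 (area = (32/2)·7.500²·sin(360°/32) = 175.58 mm²); Combining (union): the regions partially overlap — summed areas 501.08 mm² minus the doubly-counted overlap 83.30 mm² gives 417.78 mm² — area = 417.78 mm²; (whole slice rotated 55° about Z — lengths, areas and connectivity unchanged). Checking containment: the cross-section at z = 4.32 is a subset of the cross-section at z = 3.84.

entirely on top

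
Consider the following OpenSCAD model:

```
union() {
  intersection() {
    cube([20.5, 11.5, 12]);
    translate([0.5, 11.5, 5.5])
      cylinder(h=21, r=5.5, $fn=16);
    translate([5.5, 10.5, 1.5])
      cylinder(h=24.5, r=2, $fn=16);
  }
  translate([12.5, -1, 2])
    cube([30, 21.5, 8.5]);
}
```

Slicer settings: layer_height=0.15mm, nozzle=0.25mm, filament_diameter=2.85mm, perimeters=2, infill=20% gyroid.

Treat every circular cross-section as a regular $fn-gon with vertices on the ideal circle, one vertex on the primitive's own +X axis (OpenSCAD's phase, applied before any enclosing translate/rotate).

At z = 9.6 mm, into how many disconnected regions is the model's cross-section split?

2

At z = 9.6 mm: the cube (footprint 20.5×11.5) is included at this height; the cylinder at (0.5, 11.5): section is a regular 16-gon, circumradius r=5.5; the r=2 cylinder at (5.5, 10.5) gives a regular 16-gon of circumradius 2 (constant along its height); After intersecting: the r=5.5 cylinder at (0.5, 11.5) partially overlaps the 20.5×11.5 cube; clipping to the common part keeps 25.88 mm²; the r=2 cylinder at (5.5, 10.5) partially overlaps the running intersection; clipping to the common part keeps 5.39 mm² — 1 connected region; the 30×21.5 cube at (12.5, -1) contributes its full rectangle; Merging all regions: the 2 present regions are separate (no shared area or edge), so areas and boundary lengths simply add and each stays a separate island — 2 connected regions. The result has 2 disconnected regions.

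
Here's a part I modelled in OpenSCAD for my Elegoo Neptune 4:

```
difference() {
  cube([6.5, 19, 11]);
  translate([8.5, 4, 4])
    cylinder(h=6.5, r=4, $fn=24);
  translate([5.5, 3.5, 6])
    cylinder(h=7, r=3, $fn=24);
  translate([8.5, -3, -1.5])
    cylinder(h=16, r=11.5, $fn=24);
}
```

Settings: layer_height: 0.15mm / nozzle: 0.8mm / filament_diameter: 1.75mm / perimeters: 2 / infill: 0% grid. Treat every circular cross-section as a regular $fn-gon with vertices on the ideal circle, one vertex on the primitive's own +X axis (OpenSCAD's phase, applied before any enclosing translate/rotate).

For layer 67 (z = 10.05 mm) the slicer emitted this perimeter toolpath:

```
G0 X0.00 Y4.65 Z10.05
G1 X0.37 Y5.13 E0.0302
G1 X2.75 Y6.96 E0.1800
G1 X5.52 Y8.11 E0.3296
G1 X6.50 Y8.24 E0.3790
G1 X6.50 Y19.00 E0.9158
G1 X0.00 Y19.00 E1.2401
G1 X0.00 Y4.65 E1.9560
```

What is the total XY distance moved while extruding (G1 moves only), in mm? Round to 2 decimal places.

Sum the Euclidean lengths of each G1 segment: total = 39.21 mm.

39.21 mm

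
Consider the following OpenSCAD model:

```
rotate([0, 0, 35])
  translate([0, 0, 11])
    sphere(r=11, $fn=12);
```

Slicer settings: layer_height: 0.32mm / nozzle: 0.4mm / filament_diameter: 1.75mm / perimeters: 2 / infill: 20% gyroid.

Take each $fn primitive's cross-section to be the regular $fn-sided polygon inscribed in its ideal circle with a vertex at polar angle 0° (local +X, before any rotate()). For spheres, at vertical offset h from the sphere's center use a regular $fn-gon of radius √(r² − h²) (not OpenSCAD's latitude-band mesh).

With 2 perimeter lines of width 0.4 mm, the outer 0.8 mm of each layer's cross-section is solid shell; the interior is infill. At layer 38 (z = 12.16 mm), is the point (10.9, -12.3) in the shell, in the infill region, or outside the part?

At z = 12.16 mm: the sphere: section is a regular 12-gon, circumradius = √(r²−h²) = √(11²−1.16²) = 10.939; (whole slice rotated 35° about Z — lengths, areas and connectivity unchanged). Overall, the cross-section is a single solid region. Undo the 35° rotation: the query point maps to (1.874, -16.328) in the un-rotated model frame. The nearest boundary edge runs (-0.00, -10.94)→(5.47, -9.47); distance from the point to it = 5.69 mm. The point is not inside any of the regions above, so it lies outside the cross-section (5.69 mm from the nearest boundary).

outside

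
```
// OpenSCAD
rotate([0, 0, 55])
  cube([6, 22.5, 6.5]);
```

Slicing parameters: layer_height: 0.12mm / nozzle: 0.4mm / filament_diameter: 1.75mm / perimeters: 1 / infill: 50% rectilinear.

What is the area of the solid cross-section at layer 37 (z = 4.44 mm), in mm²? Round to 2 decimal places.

At z = 4.44 mm: the 6×22.5 cube contributes its full rectangle (area 135.00 mm²); (whole slice rotated 55° about Z — lengths, areas and connectivity unchanged). Overall, the cross-section is a single solid region. Net area = 135.00 mm².

135.00 mm²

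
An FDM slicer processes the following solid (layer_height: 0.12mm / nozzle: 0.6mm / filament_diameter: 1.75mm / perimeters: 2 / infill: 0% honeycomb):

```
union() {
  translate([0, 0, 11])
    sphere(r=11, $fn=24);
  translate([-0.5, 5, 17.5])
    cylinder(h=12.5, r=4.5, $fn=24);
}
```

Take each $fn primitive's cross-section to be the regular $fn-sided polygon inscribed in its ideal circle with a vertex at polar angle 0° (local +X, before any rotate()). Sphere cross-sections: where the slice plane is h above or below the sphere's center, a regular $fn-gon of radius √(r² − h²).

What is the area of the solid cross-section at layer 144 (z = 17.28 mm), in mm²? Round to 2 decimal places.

At z = 17.28 mm: the sphere: section is a regular 24-gon, circumradius = √(r²−h²) = √(11²−6.28²) = 9.031 (area = (24/2)·9.031²·sin(360°/24) = 253.32 mm²); the cylinder at (-0.5, 5) does not reach this height (z outside [17.5, 30]); Combining (union): only the r=11 sphere is present, so the union is just that shape — area = 253.32 mm². Overall, the cross-section is a single solid region. Net area = 253.32 mm².

253.32 mm²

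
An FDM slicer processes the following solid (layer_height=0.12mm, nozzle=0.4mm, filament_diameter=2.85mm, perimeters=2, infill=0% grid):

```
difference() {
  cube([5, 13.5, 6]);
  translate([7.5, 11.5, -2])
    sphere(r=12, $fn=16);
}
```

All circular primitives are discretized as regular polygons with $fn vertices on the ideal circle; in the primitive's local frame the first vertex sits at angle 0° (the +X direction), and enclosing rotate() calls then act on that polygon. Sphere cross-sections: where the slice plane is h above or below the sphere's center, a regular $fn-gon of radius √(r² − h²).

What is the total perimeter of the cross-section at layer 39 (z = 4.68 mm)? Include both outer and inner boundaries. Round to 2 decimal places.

18.20 mm

At z = 4.68 mm: the cube (footprint 5×13.5) is included at this height (perimeter 37.00 mm); the r=12 sphere at (7.5, 11.5) contributes a regular 16-gon of circumradius √(12²−6.68²) = 9.969 (perimeter = 2·16·9.969·sin(180°/16) = 62.23 mm); Taking the first minus the rest: starting from the 5×13.5 cube, the r=12 sphere at (7.5, 11.5) partially overlaps it — only the 51.60 mm² overlap (of its 304.24 mm²) is removed, clipping the outline — boundary = 18.20 mm. Overall, the cross-section is a single solid region. Total boundary length (outer) = 18.20 mm.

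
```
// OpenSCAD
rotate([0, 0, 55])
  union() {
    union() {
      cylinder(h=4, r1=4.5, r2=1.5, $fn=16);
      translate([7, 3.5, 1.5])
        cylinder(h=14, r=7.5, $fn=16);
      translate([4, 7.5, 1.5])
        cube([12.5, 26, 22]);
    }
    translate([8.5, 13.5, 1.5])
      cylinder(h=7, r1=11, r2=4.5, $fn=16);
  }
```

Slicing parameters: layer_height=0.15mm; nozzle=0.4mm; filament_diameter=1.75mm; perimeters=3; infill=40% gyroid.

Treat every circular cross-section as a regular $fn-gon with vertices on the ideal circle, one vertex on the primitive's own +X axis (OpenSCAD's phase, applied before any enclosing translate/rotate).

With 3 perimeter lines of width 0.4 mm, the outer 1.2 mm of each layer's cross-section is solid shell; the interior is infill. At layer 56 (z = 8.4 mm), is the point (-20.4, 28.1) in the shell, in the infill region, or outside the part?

At z = 8.4 mm: the cone is not intersected at this z (z outside [0, 4]); the cylinder at (7, 3.5): section is a regular 16-gon, circumradius r=7.5; the cube at (4, 7.5) is present — its section is the full 12.5×26 rectangle; Merging all regions: the regions partially overlap (shared area 24.54 mm²), so overlapping operands fuse into one piece — 1 connected region; the cone at (8.5, 13.5) contributes a regular 16-gon of circumradius 4.593 (interpolated between r1=11 and r2=4.5 at t=0.986); Merging all regions: the regions partially overlap (shared area 64.54 mm²), so overlapping operands fuse into one piece — 1 connected region; (whole slice rotated 55° about Z — lengths, areas and connectivity unchanged). Overall, the cross-section is a single solid region. Undo the 55° rotation: the query point maps to (11.317, 32.828) in the un-rotated model frame. The nearest boundary edge runs (4.00, 33.50)→(16.50, 33.50); distance from the point to it = 0.67 mm. The point is inside the cross-section, 0.67 mm from the nearest boundary — within the 1.2 mm shell band (3 × 0.4).

shell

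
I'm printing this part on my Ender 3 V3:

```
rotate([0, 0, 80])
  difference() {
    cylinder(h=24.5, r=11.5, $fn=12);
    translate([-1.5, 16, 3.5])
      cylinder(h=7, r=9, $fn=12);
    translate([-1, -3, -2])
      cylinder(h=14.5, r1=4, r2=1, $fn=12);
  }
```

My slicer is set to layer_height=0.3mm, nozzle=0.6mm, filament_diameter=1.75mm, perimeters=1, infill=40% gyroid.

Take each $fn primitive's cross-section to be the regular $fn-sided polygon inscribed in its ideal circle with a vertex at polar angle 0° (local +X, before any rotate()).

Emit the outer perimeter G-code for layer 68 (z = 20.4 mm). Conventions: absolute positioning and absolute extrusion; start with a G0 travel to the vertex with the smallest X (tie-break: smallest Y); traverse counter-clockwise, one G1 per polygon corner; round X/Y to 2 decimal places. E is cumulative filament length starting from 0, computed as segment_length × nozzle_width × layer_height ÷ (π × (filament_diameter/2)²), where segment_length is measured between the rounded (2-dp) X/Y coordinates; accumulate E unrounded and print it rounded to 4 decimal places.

At z = 20.4 mm: the r=11.5 cylinder gives a regular 12-gon of circumradius 11.5 (constant along its height); the cylinder at (-1.5, 16) is not intersected at this z (z outside [3.5, 10.5]); the cone at (-1, -3) is not intersected at this z (z outside [-2, 12.5]); Subtracting the remaining from the first: none of the subtracted shapes is present at this height, so the r=11.5 cylinder is unchanged — 1 connected region; (rotated 80° about Z; rotation is an isometry so areas/perimeters/island counts are preserved). The outline is a single polygon with 12 vertices. Extrusion per mm of travel: 0.6 × 0.3 / (π × 0.875²) = 0.074835. Accumulating E over each segment gives final E = 5.3468.

G0 X-11.33 Y2.00 Z20.40
G1 X-10.81 Y-3.93 E0.4455
G1 X-7.39 Y-8.81 E0.8914
G1 X-2.00 Y-11.33 E1.3367
G1 X3.93 Y-10.81 E1.7822
G1 X8.81 Y-7.39 E2.2281
G1 X11.33 Y-2.00 E2.6734
G1 X10.81 Y3.93 E3.1189
G1 X7.39 Y8.81 E3.5648
G1 X2.00 Y11.33 E4.0101
G1 X-3.93 Y10.81 E4.4556
G1 X-8.81 Y7.39 E4.9015
G1 X-11.33 Y2.00 E5.3468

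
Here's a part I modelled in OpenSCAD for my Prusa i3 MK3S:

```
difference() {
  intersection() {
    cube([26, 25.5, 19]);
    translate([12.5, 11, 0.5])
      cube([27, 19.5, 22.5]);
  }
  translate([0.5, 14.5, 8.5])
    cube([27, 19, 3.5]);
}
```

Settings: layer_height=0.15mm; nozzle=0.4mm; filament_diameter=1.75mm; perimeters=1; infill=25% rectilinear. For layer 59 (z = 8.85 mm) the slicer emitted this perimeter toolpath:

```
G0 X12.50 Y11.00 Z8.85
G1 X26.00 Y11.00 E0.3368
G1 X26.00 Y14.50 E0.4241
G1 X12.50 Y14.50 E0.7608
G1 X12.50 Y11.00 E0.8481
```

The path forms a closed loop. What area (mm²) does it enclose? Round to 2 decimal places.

47.25 mm²

Apply the shoelace formula to the sequence of (X, Y) vertices; enclosed area = 47.25 mm².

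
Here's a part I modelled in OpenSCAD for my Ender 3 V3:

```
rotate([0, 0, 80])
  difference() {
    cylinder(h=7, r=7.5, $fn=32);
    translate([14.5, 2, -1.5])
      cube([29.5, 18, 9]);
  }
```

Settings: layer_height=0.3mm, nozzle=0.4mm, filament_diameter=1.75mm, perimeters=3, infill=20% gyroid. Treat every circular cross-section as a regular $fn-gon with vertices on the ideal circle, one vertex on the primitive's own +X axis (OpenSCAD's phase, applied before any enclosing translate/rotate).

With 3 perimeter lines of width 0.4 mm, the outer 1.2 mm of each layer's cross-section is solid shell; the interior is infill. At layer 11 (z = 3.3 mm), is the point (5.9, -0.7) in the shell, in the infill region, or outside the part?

infill

At z = 3.3 mm: the cylinder: section is a regular 32-gon, circumradius r=7.5; the cube at (14.5, 2) is present — its section is the full 29.5×18 rectangle; Taking the first minus the rest: starting from the r=7.5 cylinder, the 29.5×18 cube at (14.5, 2) misses the remaining region (no effect) — 1 connected region; (rotated 80° about Z; rotation is an isometry so areas/perimeters/island counts are preserved). Overall, the cross-section is a single solid region. Undo the 80° rotation: the query point maps to (0.335, -5.932) in the un-rotated model frame. The nearest boundary edge runs (1.46, -7.36)→(-0.00, -7.50); distance from the point to it = 1.53 mm. The point is inside the cross-section and 1.53 mm from the nearest boundary — more than the 1.2 mm shell width (3 × 0.4), so it's in the infill interior.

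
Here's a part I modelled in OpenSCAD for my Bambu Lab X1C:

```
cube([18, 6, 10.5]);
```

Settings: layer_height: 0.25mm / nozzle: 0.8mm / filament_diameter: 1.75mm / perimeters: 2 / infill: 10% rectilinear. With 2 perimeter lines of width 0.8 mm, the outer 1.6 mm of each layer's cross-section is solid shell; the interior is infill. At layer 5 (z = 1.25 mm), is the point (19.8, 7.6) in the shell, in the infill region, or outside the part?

At z = 1.25 mm: the cube (footprint 18×6) is included at this height. Overall, the cross-section is a single solid region. The nearest boundary edge runs (18.00, 0.00)→(18.00, 6.00); distance from the point to it = 2.41 mm. The point is not inside any of the regions above, so it lies outside the cross-section (2.41 mm from the nearest boundary).

outside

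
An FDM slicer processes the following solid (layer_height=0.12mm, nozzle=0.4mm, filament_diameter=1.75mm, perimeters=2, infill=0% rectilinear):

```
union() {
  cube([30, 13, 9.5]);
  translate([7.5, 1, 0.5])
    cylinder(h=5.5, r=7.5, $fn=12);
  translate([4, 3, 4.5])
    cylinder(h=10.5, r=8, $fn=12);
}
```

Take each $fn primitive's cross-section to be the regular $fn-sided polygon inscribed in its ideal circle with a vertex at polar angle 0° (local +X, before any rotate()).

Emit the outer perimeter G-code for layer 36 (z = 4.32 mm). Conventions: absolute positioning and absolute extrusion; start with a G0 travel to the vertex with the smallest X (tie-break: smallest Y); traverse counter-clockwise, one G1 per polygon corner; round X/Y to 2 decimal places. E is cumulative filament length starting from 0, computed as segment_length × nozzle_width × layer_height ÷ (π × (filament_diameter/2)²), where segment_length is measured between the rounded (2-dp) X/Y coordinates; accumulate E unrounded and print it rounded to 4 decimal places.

At z = 4.32 mm: the cube is present — its section is the full 30×13 rectangle; the cylinder at (7.5, 1): section is a regular 12-gon, circumradius r=7.5; the cylinder at (4, 3) does not reach this height (z outside [4.5, 15]); Taking the union: the regions partially overlap (shared area 99.11 mm²), so overlapping operands fuse into one piece — 1 connected region. The outline is a single polygon with 11 vertices. Extrusion per mm of travel: 0.4 × 0.12 / (π × 0.875²) = 0.019956. Accumulating E over each segment gives final E = 1.8513.

G0 X0.00 Y0.00 Z4.32
G1 X0.27 Y0.00 E0.0054
G1 X1.00 Y-2.75 E0.0622
G1 X3.75 Y-5.50 E0.1398
G1 X7.50 Y-6.50 E0.2172
G1 X11.25 Y-5.50 E0.2947
G1 X14.00 Y-2.75 E0.3723
G1 X14.73 Y0.00 E0.4291
G1 X30.00 Y0.00 E0.7338
G1 X30.00 Y13.00 E0.9932
G1 X0.00 Y13.00 E1.5919
G1 X0.00 Y0.00 E1.8513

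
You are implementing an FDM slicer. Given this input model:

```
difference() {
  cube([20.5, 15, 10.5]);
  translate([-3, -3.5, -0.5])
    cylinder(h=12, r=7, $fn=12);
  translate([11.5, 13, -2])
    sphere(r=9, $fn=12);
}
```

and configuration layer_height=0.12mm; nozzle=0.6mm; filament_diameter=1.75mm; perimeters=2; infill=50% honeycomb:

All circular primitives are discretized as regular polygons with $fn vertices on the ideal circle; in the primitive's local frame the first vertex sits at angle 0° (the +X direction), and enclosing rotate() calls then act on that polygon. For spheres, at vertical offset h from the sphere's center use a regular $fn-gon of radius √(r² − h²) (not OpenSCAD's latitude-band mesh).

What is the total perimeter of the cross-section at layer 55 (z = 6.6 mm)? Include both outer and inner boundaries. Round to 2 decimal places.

At z = 6.6 mm: the cube is present — its section is the full 20.5×15 rectangle (perimeter 71.00 mm); the cylinder at (-3, -3.5): section is a regular 12-gon, circumradius r=7 (perimeter = 2·12·7.000·sin(180°/12) = 43.48 mm); the r=9 sphere at (11.5, 13) contributes a regular 12-gon of circumradius √(9²−8.6²) = 2.653 (perimeter = 2·12·2.653·sin(180°/12) = 16.48 mm); Subtracting the remaining from the first: starting from the 20.5×15 cube, the r=7 cylinder at (-3, -3.5) partially overlaps it — only the 4.60 mm² overlap (of its 147.00 mm²) is removed, clipping the outline; the r=9 sphere at (11.5, 13) partially overlaps it — only the 19.77 mm² overlap (of its 21.12 mm²) is removed, clipping the outline — boundary = 79.03 mm. Overall, the cross-section is a single solid region. Total boundary length (outer) = 79.03 mm.

79.03 mm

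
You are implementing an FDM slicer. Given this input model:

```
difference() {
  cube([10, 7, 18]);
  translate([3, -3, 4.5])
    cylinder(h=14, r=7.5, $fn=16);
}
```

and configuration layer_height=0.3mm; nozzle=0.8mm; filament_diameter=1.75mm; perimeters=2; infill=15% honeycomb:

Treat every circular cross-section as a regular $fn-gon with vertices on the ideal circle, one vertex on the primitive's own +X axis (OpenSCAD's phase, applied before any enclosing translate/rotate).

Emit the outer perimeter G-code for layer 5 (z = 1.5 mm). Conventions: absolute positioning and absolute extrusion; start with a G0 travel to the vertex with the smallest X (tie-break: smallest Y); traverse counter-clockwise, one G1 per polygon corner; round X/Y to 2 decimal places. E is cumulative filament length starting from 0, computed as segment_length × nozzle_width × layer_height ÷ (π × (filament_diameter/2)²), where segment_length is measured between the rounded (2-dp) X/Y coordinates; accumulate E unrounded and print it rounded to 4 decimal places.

At z = 1.5 mm: the cube is present — its section is the full 10×7 rectangle; the cylinder at (3, -3) does not reach this height (z outside [4.5, 18.5]); Subtracting the remaining from the first: none of the subtracted shapes is present at this height, so the 10×7 cube is unchanged — 1 connected region. The outline is a single polygon with 4 vertices. Extrusion per mm of travel: 0.8 × 0.3 / (π × 0.875²) = 0.099780. Accumulating E over each segment gives final E = 3.3925.

G0 X0.00 Y0.00 Z1.50
G1 X10.00 Y0.00 E0.9978
G1 X10.00 Y7.00 E1.6963
G1 X0.00 Y7.00 E2.6941
G1 X0.00 Y0.00 E3.3925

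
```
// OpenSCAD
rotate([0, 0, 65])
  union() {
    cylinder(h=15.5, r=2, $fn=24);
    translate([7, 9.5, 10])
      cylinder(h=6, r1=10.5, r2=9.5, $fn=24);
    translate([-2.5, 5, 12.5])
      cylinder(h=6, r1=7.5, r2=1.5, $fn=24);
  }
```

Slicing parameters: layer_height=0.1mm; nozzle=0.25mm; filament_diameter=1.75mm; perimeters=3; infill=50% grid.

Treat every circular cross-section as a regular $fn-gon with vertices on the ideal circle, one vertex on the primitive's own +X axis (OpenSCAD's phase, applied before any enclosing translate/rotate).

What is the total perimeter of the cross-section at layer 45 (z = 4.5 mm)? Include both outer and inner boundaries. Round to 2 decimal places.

At z = 4.5 mm: the r=2 cylinder contributes a regular 24-gon of circumradius 2 (perimeter = 2·24·2.000·sin(180°/24) = 12.53 mm); the cone at (7, 9.5) is absent (z outside [10, 16]); the cone at (-2.5, 5) does not reach this height (z outside [12.5, 18.5]); Merging all regions: only the r=2 cylinder is present, so the union is just that shape — boundary = 12.53 mm; (whole slice rotated 65° about Z — lengths, areas and connectivity unchanged). Overall, the cross-section is a single solid region. Total boundary length (outer) = 12.53 mm.

12.53 mm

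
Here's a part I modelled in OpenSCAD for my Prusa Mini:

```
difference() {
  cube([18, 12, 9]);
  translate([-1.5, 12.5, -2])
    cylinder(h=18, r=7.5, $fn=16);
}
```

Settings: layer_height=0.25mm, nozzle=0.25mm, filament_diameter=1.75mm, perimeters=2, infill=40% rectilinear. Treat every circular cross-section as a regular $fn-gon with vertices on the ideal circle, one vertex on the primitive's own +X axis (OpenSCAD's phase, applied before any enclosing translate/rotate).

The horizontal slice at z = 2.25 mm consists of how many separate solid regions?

At z = 2.25 mm: the 18×12 cube contributes its full rectangle; the cylinder at (-1.5, 12.5): section is a regular 16-gon, circumradius r=7.5; Subtracting the remaining from the first: starting from the 18×12 cube, the r=7.5 cylinder at (-1.5, 12.5) partially overlaps it — only the 29.05 mm² overlap (of its 172.21 mm²) is removed, clipping the outline — 1 connected region. The result has 1 disconnected region.

1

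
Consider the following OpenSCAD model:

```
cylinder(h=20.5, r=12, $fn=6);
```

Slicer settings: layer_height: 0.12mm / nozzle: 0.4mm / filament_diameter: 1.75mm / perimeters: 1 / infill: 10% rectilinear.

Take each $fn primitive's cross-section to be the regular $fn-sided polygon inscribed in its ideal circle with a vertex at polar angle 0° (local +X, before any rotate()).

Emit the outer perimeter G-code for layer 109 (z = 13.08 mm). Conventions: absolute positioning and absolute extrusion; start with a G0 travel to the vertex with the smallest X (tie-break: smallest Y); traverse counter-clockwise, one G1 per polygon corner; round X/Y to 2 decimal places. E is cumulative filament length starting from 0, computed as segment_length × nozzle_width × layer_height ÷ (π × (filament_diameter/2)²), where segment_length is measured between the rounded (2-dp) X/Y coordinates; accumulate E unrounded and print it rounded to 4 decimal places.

G0 X-12.00 Y0.00 Z13.08
G1 X-6.00 Y-10.39 E0.2394
G1 X6.00 Y-10.39 E0.4789
G1 X12.00 Y0.00 E0.7183
G1 X6.00 Y10.39 E0.9578
G1 X-6.00 Y10.39 E1.1972
G1 X-12.00 Y0.00 E1.4367

At z = 13.08 mm: the r=12 cylinder gives a regular 6-gon of circumradius 12 (constant along its height). The outline is a single polygon with 6 vertices. Extrusion per mm of travel: 0.4 × 0.12 / (π × 0.875²) = 0.019956. Accumulating E over each segment gives final E = 1.4367.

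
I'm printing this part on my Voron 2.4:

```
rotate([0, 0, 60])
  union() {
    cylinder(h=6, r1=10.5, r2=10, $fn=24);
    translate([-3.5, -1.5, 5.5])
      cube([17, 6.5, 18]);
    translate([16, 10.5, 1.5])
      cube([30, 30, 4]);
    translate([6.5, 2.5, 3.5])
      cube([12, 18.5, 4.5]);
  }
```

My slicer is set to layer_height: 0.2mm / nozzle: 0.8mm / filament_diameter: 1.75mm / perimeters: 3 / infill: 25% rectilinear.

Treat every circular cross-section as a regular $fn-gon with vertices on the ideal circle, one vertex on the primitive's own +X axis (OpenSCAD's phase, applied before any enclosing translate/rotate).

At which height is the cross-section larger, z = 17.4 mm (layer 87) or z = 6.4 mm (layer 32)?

layer 32 (z = 6.4 mm)

Layer 87 (z = 17.4): the cone is absent (z outside [0, 6]); the cube at (-3.5, -1.5) is present — its section is the full 17×6.5 rectangle (area 110.50 mm²); the cube at (16, 10.5) does not reach this height (z outside [1.5, 5.5]); the cube at (6.5, 2.5) is absent (z outside [3.5, 8]); Combining (union): only the 17×6.5 cube at (-3.5, -1.5) is present, so the union is just that shape — area = 110.50 mm²; (whole slice rotated 60° about Z — lengths, areas and connectivity unchanged). So its area = 110.50 mm². Layer 32 (z = 6.4): the cone does not reach this height (z outside [0, 6]); the 17×6.5 cube at (-3.5, -1.5) contributes its full rectangle (area 110.50 mm²); the cube at (16, 10.5) is not intersected at this z (z outside [1.5, 5.5]); the cube at (6.5, 2.5) (footprint 12×18.5) is included at this height (area 222.00 mm²); Combining (union): the regions partially overlap — summed areas 332.50 mm² minus the doubly-counted overlap 17.50 mm² gives 315.00 mm² — area = 315.00 mm²; (rotated 60° about Z; rotation is an isometry so areas/perimeters/island counts are preserved). So its area = 315.00 mm². Layer 32 is larger (315.00 vs 110.50 mm²).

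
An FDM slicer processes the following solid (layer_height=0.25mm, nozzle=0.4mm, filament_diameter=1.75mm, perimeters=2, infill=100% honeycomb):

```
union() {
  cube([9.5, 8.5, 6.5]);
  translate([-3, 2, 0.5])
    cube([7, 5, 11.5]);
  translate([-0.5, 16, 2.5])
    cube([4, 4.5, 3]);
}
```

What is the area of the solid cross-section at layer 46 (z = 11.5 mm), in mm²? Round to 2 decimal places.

35.00 mm²

At z = 11.5 mm: the cube is not intersected at this z (z outside [0, 6.5]); the cube at (-3, 2) is present — its section is the full 7×5 rectangle (area 35.00 mm²); the cube at (-0.5, 16) is absent (z outside [2.5, 5.5]); Combining (union): only the 7×5 cube at (-3, 2) is present, so the union is just that shape — area = 35.00 mm². Overall, the cross-section is a single solid region. Net area = 35.00 mm².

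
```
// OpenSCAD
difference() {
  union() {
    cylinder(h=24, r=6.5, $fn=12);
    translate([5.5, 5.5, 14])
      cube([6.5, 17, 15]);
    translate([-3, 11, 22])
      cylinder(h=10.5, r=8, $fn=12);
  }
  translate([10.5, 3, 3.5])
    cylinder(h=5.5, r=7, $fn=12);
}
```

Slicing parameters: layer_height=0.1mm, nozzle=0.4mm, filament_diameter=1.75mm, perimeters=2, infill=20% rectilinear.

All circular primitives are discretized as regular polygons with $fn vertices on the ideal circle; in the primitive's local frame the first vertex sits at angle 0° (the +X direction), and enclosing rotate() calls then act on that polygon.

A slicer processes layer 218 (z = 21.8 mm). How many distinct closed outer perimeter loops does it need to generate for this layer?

2

At z = 21.8 mm: the r=6.5 cylinder gives a regular 12-gon of circumradius 6.5 (constant along its height); the cube at (5.5, 5.5) (footprint 6.5×17) is included at this height; the cylinder at (-3, 11) is not intersected at this z (z outside [22, 32.5]); Merging all regions: the 2 present regions are separate (no shared area or edge), so areas and boundary lengths simply add and each stays a separate island — 2 connected regions; the cylinder at (10.5, 3) is absent (z outside [3.5, 9]); Taking the first minus the rest: none of the subtracted shapes is present at this height, so that combined region is unchanged — 2 connected regions. The result has 2 disconnected regions.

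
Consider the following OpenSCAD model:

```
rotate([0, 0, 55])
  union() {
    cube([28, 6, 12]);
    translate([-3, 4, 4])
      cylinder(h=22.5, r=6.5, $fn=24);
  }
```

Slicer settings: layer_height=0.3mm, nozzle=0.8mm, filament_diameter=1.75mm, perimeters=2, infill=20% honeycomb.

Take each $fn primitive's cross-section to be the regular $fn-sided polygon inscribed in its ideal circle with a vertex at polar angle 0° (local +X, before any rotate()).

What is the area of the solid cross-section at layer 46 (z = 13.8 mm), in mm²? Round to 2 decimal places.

At z = 13.8 mm: the cube is not intersected at this z (z outside [0, 12]); the r=6.5 cylinder at (-3, 4) contributes a regular 24-gon of circumradius 6.5 (area = (24/2)·6.500²·sin(360°/24) = 131.22 mm²); Taking the union: only the r=6.5 cylinder at (-3, 4) is present, so the union is just that shape — area = 131.22 mm²; (rotated 55° about Z; rotation is an isometry so areas/perimeters/island counts are preserved). Overall, the cross-section is a single solid region. Net area = 131.22 mm².

131.22 mm²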